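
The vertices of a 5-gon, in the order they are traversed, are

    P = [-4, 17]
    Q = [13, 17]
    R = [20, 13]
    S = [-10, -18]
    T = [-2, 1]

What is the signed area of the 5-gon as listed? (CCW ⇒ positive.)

-383

Apply the shoelace formula: 2A = Σ (x_i·y_{i+1} − x_{i+1}·y_i), indices taken mod 5.
Σ = (-289) + (-171) + (-230) + (-46) + (-30) = -766
Signed area = Σ/2 = -383 (negative ⇒ clockwise traversal).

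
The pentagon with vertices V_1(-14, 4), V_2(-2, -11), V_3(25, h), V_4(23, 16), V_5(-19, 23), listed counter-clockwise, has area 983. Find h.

-2

The doubled signed area Σ (x_i y_{i+1} − x_{i+1} y_i) is linear in h.
With h=0 it equals 1916; the coefficient of h is -25 (from the two edges through V_3).
So -25·h + 1916 = 2·983 = 1966 ⇒ h = -2.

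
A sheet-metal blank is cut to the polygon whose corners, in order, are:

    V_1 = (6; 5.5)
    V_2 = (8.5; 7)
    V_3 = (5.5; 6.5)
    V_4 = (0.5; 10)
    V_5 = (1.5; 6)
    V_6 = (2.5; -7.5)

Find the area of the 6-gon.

42.125

Apply the shoelace formula: 2A = Σ (x_i·y_{i+1} − x_{i+1}·y_i), indices taken mod 6.
V_1→V_2: (6)(7) − (8.5)(5.5) = -4.75
V_2→V_3: (8.5)(6.5) − (5.5)(7) = 16.75
V_3→V_4: (5.5)(10) − (0.5)(6.5) = 51.75
V_4→V_5: (0.5)(6) − (1.5)(10) = -12
V_5→V_6: (1.5)(-7.5) − (2.5)(6) = -26.25
V_6→V_1: (2.5)(5.5) − (6)(-7.5) = 58.75
Σ = 84.25
Area = |Σ|/2 = 42.125.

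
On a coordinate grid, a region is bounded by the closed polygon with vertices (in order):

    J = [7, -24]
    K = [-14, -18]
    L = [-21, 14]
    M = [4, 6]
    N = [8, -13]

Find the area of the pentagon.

Σ = (-462) + (-574) + (-182) + (-100) + (-101) = -1419
Area = |Σ|/2 = 709.5.

709.5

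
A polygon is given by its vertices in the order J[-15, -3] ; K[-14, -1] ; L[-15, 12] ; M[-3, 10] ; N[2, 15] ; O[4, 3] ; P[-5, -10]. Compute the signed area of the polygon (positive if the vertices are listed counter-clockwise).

-301.5

Apply the shoelace formula: 2A = Σ (x_i·y_{i+1} − x_{i+1}·y_i), indices taken mod 7.
Σ = (-27) + (-183) + (-114) + (-65) + (-54) + (-25) + (-135) = -603
Signed area = Σ/2 = -301.5 (negative ⇒ clockwise traversal).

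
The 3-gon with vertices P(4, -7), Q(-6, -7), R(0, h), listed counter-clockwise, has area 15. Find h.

-10

The doubled signed area Σ (x_i y_{i+1} − x_{i+1} y_i) is linear in h.
With h=0 it equals -70; the coefficient of h is -10 (from the two edges through R).
So -10·h + -70 = 2·15 = 30 ⇒ h = -10.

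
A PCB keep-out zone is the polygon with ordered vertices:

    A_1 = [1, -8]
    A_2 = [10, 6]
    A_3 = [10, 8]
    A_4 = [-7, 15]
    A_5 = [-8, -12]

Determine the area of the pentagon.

Apply the shoelace formula: 2A = Σ (x_i·y_{i+1} − x_{i+1}·y_i), indices taken mod 5.
Σ = (86) + (20) + (206) + (204) + (76) = 592
Area = |Σ|/2 = 296.

296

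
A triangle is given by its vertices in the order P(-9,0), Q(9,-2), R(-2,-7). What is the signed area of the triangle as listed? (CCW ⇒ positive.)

-56

Apply the shoelace formula: 2A = Σ (x_i·y_{i+1} − x_{i+1}·y_i), indices taken mod 3.
Σ = (18) + (-67) + (-63) = -112
Signed area = Σ/2 = -56 (negative ⇒ clockwise traversal).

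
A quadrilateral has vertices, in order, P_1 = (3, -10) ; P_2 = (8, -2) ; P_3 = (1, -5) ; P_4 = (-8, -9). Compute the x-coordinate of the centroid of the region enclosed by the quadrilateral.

140/141

Apply the shoelace (surveyor's) formula. First the cross-terms c_i = x_i·y_{i+1} − x_{i+1}·y_i:
  74, -38, -49, 107  ⇒  2A = 94, A = 47.
Then Σ (x_i + x_{i+1})·c_i = 280, so x̄ = 280 / (6·47) = 140/141.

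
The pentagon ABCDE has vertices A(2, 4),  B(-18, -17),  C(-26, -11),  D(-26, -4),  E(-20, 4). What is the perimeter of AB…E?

78

|AB| = √((-20)² + (-21)²) = √841 = 29
|BC| = √((-8)² + (6)²) = √100 = 10
|CD| = √((0)² + (7)²) = √49 = 7
|DE| = √((6)² + (8)²) = √100 = 10
|EA| = √((22)² + (0)²) = √484 = 22
Perimeter = 29 + 10 + 7 + 10 + 22 = 78.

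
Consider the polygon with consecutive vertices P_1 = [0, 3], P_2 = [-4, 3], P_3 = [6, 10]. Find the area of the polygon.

Cross-terms: 12, -58, 18  ⇒  Σ = -28
Area = |Σ|/2 = 14.

14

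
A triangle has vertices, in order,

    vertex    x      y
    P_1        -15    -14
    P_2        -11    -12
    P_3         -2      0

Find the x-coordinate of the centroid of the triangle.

-28/3

Apply the shoelace formula. First the cross-terms c_i = x_i·y_{i+1} − x_{i+1}·y_i:
  26, -24, 28  ⇒  2A = 30, A = 15.
Then Σ (x_i + x_{i+1})·c_i = -840, so x̄ = -840 / (6·15) = -28/3.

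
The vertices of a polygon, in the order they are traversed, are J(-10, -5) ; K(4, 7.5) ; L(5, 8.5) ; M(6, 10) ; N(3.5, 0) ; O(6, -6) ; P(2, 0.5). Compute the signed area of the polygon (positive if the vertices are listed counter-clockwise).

-52.75

Apply the surveyor's formula: 2A = Σ (x_i·y_{i+1} − x_{i+1}·y_i), indices taken mod 7.
J→K: (-10)(7.5) − (4)(-5) = -55
K→L: (4)(8.5) − (5)(7.5) = -3.5
L→M: (5)(10) − (6)(8.5) = -1
M→N: (6)(0) − (3.5)(10) = -35
N→O: (3.5)(-6) − (6)(0) = -21
O→P: (6)(0.5) − (2)(-6) = 15
P→J: (2)(-5) − (-10)(0.5) = -5
Σ = -105.5
Signed area = Σ/2 = -52.75 (negative ⇒ clockwise traversal).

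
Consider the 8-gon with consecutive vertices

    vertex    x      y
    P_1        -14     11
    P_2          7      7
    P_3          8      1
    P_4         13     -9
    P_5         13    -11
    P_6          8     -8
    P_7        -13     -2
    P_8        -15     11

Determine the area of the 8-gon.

Apply Gauss's area formula: 2A = Σ (x_i·y_{i+1} − x_{i+1}·y_i), indices taken mod 8.
Σ = (-175) + (-49) + (-85) + (-26) + (-16) + (-120) + (-173) + (-11) = -655
Area = |Σ|/2 = 327.5.

327.5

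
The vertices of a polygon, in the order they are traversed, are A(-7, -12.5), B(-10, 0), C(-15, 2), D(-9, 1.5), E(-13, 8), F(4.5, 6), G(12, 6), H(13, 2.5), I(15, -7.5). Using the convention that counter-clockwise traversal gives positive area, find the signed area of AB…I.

-392

A→B: (-7)(0) − (-10)(-12.5) = -125
B→C: (-10)(2) − (-15)(0) = -20
C→D: (-15)(1.5) − (-9)(2) = -4.5
D→E: (-9)(8) − (-13)(1.5) = -52.5
E→F: (-13)(6) − (4.5)(8) = -114
F→G: (4.5)(6) − (12)(6) = -45
G→H: (12)(2.5) − (13)(6) = -48
H→I: (13)(-7.5) − (15)(2.5) = -135
I→A: (15)(-12.5) − (-7)(-7.5) = -240
Σ = -784
Signed area = Σ/2 = -392 (negative ⇒ clockwise traversal).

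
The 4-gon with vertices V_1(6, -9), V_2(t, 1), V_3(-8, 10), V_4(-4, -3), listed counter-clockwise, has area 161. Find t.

10

Write out the shoelace sum; only the two edges meeting at V_2 involve t:
2·Area = [(6·1 − t·(-9)) + (t·10 − (-8)·1)] + 118
       = 19·t + 132 = 322
⇒ t = 10.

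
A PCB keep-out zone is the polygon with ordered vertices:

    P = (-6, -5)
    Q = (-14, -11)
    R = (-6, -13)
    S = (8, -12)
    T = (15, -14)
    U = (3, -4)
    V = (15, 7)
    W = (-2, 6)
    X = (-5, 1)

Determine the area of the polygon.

291

Apply the shoelace (surveyor's) formula: 2A = Σ (x_i·y_{i+1} − x_{i+1}·y_i), indices taken mod 9.
P→Q: (-6)(-11) − (-14)(-5) = -4
Q→R: (-14)(-13) − (-6)(-11) = 116
R→S: (-6)(-12) − (8)(-13) = 176
S→T: (8)(-14) − (15)(-12) = 68
T→U: (15)(-4) − (3)(-14) = -18
U→V: (3)(7) − (15)(-4) = 81
V→W: (15)(6) − (-2)(7) = 104
W→X: (-2)(1) − (-5)(6) = 28
X→P: (-5)(-5) − (-6)(1) = 31
Σ = 582
Area = |Σ|/2 = 291.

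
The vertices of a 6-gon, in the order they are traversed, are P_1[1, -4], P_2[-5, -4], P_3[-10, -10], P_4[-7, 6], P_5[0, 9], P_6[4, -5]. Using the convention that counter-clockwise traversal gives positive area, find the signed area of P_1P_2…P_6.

-127

Apply the shoelace formula: 2A = Σ (x_i·y_{i+1} − x_{i+1}·y_i), indices taken mod 6.
Cross-terms: -24, 10, -130, -63, -36, -11  ⇒  Σ = -254
Signed area = Σ/2 = -127 (negative ⇒ clockwise traversal).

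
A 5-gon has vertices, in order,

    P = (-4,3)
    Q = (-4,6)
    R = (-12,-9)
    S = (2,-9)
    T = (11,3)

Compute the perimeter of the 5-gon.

64

|PQ| = √((0)² + (3)²) = √9 = 3
|QR| = √((-8)² + (-15)²) = √289 = 17
|RS| = √((14)² + (0)²) = √196 = 14
|ST| = √((9)² + (12)²) = √225 = 15
|TP| = √((-15)² + (0)²) = √225 = 15
Perimeter = 3 + 17 + 14 + 15 + 15 = 64.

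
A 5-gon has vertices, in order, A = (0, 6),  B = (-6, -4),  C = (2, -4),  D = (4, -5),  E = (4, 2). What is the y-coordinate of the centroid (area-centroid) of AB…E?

-65/189

Apply Gauss's area formula. First the cross-terms c_i = x_i·y_{i+1} − x_{i+1}·y_i:
  36, 32, 6, 28, 24  ⇒  2A = 126, A = 63.
Then Σ (y_i + y_{i+1})·c_i = -130, so ȳ = -130 / (6·63) = -65/189.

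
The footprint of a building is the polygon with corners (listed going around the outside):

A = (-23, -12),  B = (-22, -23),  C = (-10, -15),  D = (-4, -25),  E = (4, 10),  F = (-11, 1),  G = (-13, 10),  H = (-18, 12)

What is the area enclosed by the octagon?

574

Apply the shoelace formula: 2A = Σ (x_i·y_{i+1} − x_{i+1}·y_i), indices taken mod 8.
Σ = (265) + (100) + (190) + (60) + (114) + (-97) + (24) + (492) = 1148
Area = |Σ|/2 = 574.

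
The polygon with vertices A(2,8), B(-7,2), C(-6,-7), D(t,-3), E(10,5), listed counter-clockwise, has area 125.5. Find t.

1

Write out the shoelace sum; only the two edges meeting at D involve t:
2·Area = [((-6)·(-3) − t·(-7)) + (t·5 − 10·(-3))] + 191
       = 12·t + 239 = 251
⇒ t = 1.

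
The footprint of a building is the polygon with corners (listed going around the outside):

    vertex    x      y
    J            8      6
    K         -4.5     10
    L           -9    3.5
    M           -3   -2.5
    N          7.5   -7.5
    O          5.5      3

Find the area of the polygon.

164.125

Σ = (107) + (74.25) + (33) + (41.25) + (63.75) + (9) = 328.25
Area = |Σ|/2 = 164.125.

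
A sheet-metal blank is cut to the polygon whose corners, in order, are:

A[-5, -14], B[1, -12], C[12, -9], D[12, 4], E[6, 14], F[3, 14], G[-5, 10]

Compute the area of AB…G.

385.5

Apply the shoelace formula: 2A = Σ (x_i·y_{i+1} − x_{i+1}·y_i), indices taken mod 7.
A→B: (-5)(-12) − (1)(-14) = 74
B→C: (1)(-9) − (12)(-12) = 135
C→D: (12)(4) − (12)(-9) = 156
D→E: (12)(14) − (6)(4) = 144
E→F: (6)(14) − (3)(14) = 42
F→G: (3)(10) − (-5)(14) = 100
G→A: (-5)(-14) − (-5)(10) = 120
Σ = 771
Area = |Σ|/2 = 385.5.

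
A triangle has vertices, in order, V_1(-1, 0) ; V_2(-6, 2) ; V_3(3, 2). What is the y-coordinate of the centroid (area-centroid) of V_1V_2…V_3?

4/3

Apply Gauss's area formula. First the cross-terms c_i = x_i·y_{i+1} − x_{i+1}·y_i:
  -2, -18, 2  ⇒  2A = -18, A = -9.
Then Σ (y_i + y_{i+1})·c_i = -72, so ȳ = -72 / (6·(-9)) = 4/3.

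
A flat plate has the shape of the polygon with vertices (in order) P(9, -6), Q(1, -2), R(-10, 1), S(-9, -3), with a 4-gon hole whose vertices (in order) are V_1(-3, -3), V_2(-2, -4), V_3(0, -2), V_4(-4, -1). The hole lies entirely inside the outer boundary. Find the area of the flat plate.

39

Outer boundary:
Cross-terms: -12, -19, 39, 81  ⇒  Σ = 89
Area = |Σ|/2 = 44.5.
Hole:
V_1→V_2: (-3)(-4) − (-2)(-3) = 6
V_2→V_3: (-2)(-2) − (0)(-4) = 4
V_3→V_4: (0)(-1) − (-4)(-2) = -8
V_4→V_1: (-4)(-3) − (-3)(-1) = 9
Σ = 11
Area = |Σ|/2 = 5.5.
Net area = 44.5 − 5.5 = 39.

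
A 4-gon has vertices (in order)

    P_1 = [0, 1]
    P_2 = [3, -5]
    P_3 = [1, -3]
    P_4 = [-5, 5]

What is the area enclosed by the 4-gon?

11

Apply Gauss's area formula: 2A = Σ (x_i·y_{i+1} − x_{i+1}·y_i), indices taken mod 4.
Σ = (-3) + (-4) + (-10) + (-5) = -22
Area = |Σ|/2 = 11.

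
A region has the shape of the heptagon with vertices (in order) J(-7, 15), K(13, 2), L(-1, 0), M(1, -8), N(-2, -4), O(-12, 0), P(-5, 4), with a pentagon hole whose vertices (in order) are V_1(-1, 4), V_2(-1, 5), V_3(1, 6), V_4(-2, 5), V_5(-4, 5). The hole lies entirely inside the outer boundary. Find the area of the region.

179

Outer boundary:
Apply the shoelace (surveyor's) formula: 2A = Σ (x_i·y_{i+1} − x_{i+1}·y_i), indices taken mod 7.
Σ = (-209) + (2) + (8) + (-20) + (-48) + (-48) + (-47) = -362
Area = |Σ|/2 = 181.
Hole:
V_1→V_2: (-1)(5) − (-1)(4) = -1
V_2→V_3: (-1)(6) − (1)(5) = -11
V_3→V_4: (1)(5) − (-2)(6) = 17
V_4→V_5: (-2)(5) − (-4)(5) = 10
V_5→V_1: (-4)(4) − (-1)(5) = -11
Σ = 4
Area = |Σ|/2 = 2.
Net area = 181 − 2 = 179.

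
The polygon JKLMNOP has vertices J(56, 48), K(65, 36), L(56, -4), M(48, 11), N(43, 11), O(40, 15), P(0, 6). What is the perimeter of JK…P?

|JK| = √((9)² + (-12)²) = √225 = 15
|KL| = √((-9)² + (-40)²) = √1681 = 41
|LM| = √((-8)² + (15)²) = √289 = 17
|MN| = √((-5)² + (0)²) = √25 = 5
|NO| = √((-3)² + (4)²) = √25 = 5
|OP| = √((-40)² + (-9)²) = √1681 = 41
|PJ| = √((56)² + (42)²) = √4900 = 70
Perimeter = 15 + 41 + 17 + 5 + 5 + 41 + 70 = 194.

194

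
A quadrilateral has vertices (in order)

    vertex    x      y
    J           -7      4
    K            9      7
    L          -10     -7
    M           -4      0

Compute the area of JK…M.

61

Apply the shoelace (surveyor's) formula: 2A = Σ (x_i·y_{i+1} − x_{i+1}·y_i), indices taken mod 4.
Σ = (-85) + (7) + (-28) + (-16) = -122
Area = |Σ|/2 = 61.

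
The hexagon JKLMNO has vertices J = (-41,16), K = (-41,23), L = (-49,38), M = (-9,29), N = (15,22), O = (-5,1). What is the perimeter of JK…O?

158

|JK| = √((0)² + (7)²) = √49 = 7
|KL| = √((-8)² + (15)²) = √289 = 17
|LM| = √((40)² + (-9)²) = √1681 = 41
|MN| = √((24)² + (-7)²) = √625 = 25
|NO| = √((-20)² + (-21)²) = √841 = 29
|OJ| = √((-36)² + (15)²) = √1521 = 39
Perimeter = 7 + 17 + 41 + 25 + 29 + 39 = 158.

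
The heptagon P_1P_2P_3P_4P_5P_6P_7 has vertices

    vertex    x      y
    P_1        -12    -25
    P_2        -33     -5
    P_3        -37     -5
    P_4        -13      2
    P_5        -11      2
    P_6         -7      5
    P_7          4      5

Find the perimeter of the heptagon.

110

|P_1P_2| = √((-21)² + (20)²) = √841 = 29
|P_2P_3| = √((-4)² + (0)²) = √16 = 4
|P_3P_4| = √((24)² + (7)²) = √625 = 25
|P_4P_5| = √((2)² + (0)²) = √4 = 2
|P_5P_6| = √((4)² + (3)²) = √25 = 5
|P_6P_7| = √((11)² + (0)²) = √121 = 11
|P_7P_1| = √((-16)² + (-30)²) = √1156 = 34
Perimeter = 29 + 4 + 25 + 2 + 5 + 11 + 34 = 110.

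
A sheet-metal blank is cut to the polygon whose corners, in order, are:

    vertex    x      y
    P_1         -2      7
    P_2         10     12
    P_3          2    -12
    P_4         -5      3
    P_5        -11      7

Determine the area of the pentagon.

Apply the surveyor's formula: 2A = Σ (x_i·y_{i+1} − x_{i+1}·y_i), indices taken mod 5.
Σ = (-94) + (-144) + (-54) + (-2) + (-63) = -357
Area = |Σ|/2 = 178.5.

178.5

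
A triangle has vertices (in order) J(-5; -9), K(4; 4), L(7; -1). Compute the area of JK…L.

J→K: (-5)(4) − (4)(-9) = 16
K→L: (4)(-1) − (7)(4) = -32
L→J: (7)(-9) − (-5)(-1) = -68
Σ = -84
Area = |Σ|/2 = 42.

42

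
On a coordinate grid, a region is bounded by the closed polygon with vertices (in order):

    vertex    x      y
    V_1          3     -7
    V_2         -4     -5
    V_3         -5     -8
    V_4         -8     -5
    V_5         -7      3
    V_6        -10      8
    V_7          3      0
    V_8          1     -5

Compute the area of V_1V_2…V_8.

Apply the shoelace formula: 2A = Σ (x_i·y_{i+1} − x_{i+1}·y_i), indices taken mod 8.
Σ = (-43) + (7) + (-39) + (-59) + (-26) + (-24) + (-15) + (8) = -191
Area = |Σ|/2 = 95.5.

95.5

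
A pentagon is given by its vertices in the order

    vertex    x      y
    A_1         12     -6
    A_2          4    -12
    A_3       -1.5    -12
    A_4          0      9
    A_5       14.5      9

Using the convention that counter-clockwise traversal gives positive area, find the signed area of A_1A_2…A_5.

Apply Gauss's area formula: 2A = Σ (x_i·y_{i+1} − x_{i+1}·y_i), indices taken mod 5.
Cross-terms: -120, -66, -13.5, -130.5, -195  ⇒  Σ = -525
Signed area = Σ/2 = -262.5 (negative ⇒ clockwise traversal).

-262.5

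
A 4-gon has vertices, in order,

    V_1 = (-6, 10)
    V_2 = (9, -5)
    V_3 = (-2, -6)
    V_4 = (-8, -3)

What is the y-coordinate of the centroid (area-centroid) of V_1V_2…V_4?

-4/33

Apply the shoelace (surveyor's) formula. First the cross-terms c_i = x_i·y_{i+1} − x_{i+1}·y_i:
  -60, -64, -42, -98  ⇒  2A = -264, A = -132.
Then Σ (y_i + y_{i+1})·c_i = 96, so ȳ = 96 / (6·(-132)) = -4/33.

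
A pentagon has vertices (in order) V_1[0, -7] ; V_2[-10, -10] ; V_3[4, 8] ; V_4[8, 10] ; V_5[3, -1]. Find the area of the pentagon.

V_1→V_2: (0)(-10) − (-10)(-7) = -70
V_2→V_3: (-10)(8) − (4)(-10) = -40
V_3→V_4: (4)(10) − (8)(8) = -24
V_4→V_5: (8)(-1) − (3)(10) = -38
V_5→V_1: (3)(-7) − (0)(-1) = -21
Σ = -193
Area = |Σ|/2 = 96.5.

96.5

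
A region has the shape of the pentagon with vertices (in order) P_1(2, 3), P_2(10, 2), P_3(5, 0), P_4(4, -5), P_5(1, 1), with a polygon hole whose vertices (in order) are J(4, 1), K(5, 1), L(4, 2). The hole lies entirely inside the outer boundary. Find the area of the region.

Outer boundary:
Cross-terms: -26, -10, -25, 9, 1  ⇒  Σ = -51
Area = |Σ|/2 = 25.5.
Hole:
Apply the shoelace (surveyor's) formula: 2A = Σ (x_i·y_{i+1} − x_{i+1}·y_i), indices taken mod 3.
Cross-terms: -1, 6, -4  ⇒  Σ = 1
Area = |Σ|/2 = 0.5.
Net area = 25.5 − 0.5 = 25.

25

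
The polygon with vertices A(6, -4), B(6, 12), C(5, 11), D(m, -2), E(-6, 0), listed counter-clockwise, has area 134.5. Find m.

-15

Write out the shoelace sum; only the two edges meeting at D involve m:
2·Area = [(5·(-2) − m·11) + (m·0 − (-6)·(-2))] + 126
       = -11·m + 104 = 269
⇒ m = -15.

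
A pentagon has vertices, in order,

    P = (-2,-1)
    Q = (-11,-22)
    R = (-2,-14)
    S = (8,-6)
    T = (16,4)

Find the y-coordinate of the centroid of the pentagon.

Apply the shoelace formula. First the cross-terms c_i = x_i·y_{i+1} − x_{i+1}·y_i:
  33, 110, 124, 128, -8  ⇒  2A = 387, A = 193.5.
Then Σ (y_i + y_{i+1})·c_i = -7479, so ȳ = -7479 / (6·193.5) = -277/43.

-277/43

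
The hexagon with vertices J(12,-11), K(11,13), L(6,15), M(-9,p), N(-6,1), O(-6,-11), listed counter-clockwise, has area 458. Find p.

13

Write out the shoelace sum; only the two edges meeting at M involve p:
2·Area = [(6·p − (-9)·15) + ((-9)·1 − (-6)·p)] + 634
       = 12·p + 760 = 916
⇒ p = 13.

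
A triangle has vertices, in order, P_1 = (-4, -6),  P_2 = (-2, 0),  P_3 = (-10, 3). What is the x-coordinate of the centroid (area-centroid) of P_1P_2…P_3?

-16/3

Apply Gauss's area formula. First the cross-terms c_i = x_i·y_{i+1} − x_{i+1}·y_i:
  -12, -6, 72  ⇒  2A = 54, A = 27.
Then Σ (x_i + x_{i+1})·c_i = -864, so x̄ = -864 / (6·27) = -16/3.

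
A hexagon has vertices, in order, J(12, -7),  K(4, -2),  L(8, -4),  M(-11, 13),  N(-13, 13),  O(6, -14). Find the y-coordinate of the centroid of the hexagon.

Apply the shoelace (surveyor's) formula. First the cross-terms c_i = x_i·y_{i+1} − x_{i+1}·y_i:
  4, 0, 60, 26, 104, 126  ⇒  2A = 320, A = 160.
Then Σ (y_i + y_{i+1})·c_i = -1570, so ȳ = -1570 / (6·160) = -157/96.

-157/96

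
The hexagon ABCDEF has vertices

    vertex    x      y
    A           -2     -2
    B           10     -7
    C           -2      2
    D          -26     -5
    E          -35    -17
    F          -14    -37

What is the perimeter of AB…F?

|AB| = √((12)² + (-5)²) = √169 = 13
|BC| = √((-12)² + (9)²) = √225 = 15
|CD| = √((-24)² + (-7)²) = √625 = 25
|DE| = √((-9)² + (-12)²) = √225 = 15
|EF| = √((21)² + (-20)²) = √841 = 29
|FA| = √((12)² + (35)²) = √1369 = 37
Perimeter = 13 + 15 + 25 + 15 + 29 + 37 = 134.

134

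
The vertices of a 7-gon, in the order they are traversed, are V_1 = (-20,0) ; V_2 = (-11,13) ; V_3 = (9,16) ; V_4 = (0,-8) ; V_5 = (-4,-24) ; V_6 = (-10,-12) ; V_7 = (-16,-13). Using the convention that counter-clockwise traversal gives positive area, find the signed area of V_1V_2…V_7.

-585.5

Apply the shoelace formula: 2A = Σ (x_i·y_{i+1} − x_{i+1}·y_i), indices taken mod 7.
Cross-terms: -260, -293, -72, -32, -192, -62, -260  ⇒  Σ = -1171
Signed area = Σ/2 = -585.5 (negative ⇒ clockwise traversal).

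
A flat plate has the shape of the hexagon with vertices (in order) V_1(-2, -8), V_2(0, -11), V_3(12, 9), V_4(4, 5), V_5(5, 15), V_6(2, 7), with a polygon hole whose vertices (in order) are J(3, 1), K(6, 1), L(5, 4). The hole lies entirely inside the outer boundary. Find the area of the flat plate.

Outer boundary:
Apply the surveyor's formula: 2A = Σ (x_i·y_{i+1} − x_{i+1}·y_i), indices taken mod 6.
Σ = (22) + (132) + (24) + (35) + (5) + (-2) = 216
Area = |Σ|/2 = 108.
Hole:
Σ = (-3) + (19) + (-7) = 9
Area = |Σ|/2 = 4.5.
Net area = 108 − 4.5 = 103.5.

103.5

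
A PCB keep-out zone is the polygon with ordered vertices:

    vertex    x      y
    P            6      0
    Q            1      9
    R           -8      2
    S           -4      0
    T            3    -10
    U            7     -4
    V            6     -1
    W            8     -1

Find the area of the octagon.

Cross-terms: 54, 74, 8, 40, 58, 17, 2, 6  ⇒  Σ = 259
Area = |Σ|/2 = 129.5.

129.5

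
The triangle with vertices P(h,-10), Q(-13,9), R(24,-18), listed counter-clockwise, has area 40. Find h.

The doubled signed area Σ (x_i y_{i+1} − x_{i+1} y_i) is linear in h.
With h=0 it equals -352; the coefficient of h is 27 (from the two edges through P).
So 27·h + -352 = 2·40 = 80 ⇒ h = 16.

16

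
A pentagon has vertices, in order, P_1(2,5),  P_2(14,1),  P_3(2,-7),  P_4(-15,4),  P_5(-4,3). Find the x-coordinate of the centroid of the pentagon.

Apply the surveyor's formula. First the cross-terms c_i = x_i·y_{i+1} − x_{i+1}·y_i:
  -68, -100, -97, -29, -26  ⇒  2A = -320, A = -160.
Then Σ (x_i + x_{i+1})·c_i = -824, so x̄ = -824 / (6·(-160)) = 103/120.

103/120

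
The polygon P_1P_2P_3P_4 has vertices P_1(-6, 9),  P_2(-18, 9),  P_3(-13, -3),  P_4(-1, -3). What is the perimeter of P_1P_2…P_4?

50

|P_1P_2| = √((-12)² + (0)²) = √144 = 12
|P_2P_3| = √((5)² + (-12)²) = √169 = 13
|P_3P_4| = √((12)² + (0)²) = √144 = 12
|P_4P_1| = √((-5)² + (12)²) = √169 = 13
Perimeter = 12 + 13 + 12 + 13 = 50.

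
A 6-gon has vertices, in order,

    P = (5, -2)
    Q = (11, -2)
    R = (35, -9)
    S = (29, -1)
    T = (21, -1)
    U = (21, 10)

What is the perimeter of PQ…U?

80

|PQ| = √((6)² + (0)²) = √36 = 6
|QR| = √((24)² + (-7)²) = √625 = 25
|RS| = √((-6)² + (8)²) = √100 = 10
|ST| = √((-8)² + (0)²) = √64 = 8
|TU| = √((0)² + (11)²) = √121 = 11
|UP| = √((-16)² + (-12)²) = √400 = 20
Perimeter = 6 + 25 + 10 + 8 + 11 + 20 = 80.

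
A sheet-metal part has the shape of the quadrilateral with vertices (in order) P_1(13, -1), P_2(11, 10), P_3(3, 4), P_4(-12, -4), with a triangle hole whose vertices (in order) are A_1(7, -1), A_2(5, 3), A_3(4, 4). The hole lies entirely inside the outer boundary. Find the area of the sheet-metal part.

126.5

Outer boundary:
Apply the shoelace formula: 2A = Σ (x_i·y_{i+1} − x_{i+1}·y_i), indices taken mod 4.
P_1→P_2: (13)(10) − (11)(-1) = 141
P_2→P_3: (11)(4) − (3)(10) = 14
P_3→P_4: (3)(-4) − (-12)(4) = 36
P_4→P_1: (-12)(-1) − (13)(-4) = 64
Σ = 255
Area = |Σ|/2 = 127.5.
Hole:
Σ = (26) + (8) + (-32) = 2
Area = |Σ|/2 = 1.
Net area = 127.5 − 1 = 126.5.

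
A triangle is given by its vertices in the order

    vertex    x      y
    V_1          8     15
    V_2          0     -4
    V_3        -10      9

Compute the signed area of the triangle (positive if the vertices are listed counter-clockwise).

Apply the shoelace formula: 2A = Σ (x_i·y_{i+1} − x_{i+1}·y_i), indices taken mod 3.
Σ = (-32) + (-40) + (-222) = -294
Signed area = Σ/2 = -147 (negative ⇒ clockwise traversal).

-147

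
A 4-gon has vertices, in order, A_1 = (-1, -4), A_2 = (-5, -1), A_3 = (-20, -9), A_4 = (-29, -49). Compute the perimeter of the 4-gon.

|A_1A_2| = √((-4)² + (3)²) = √25 = 5
|A_2A_3| = √((-15)² + (-8)²) = √289 = 17
|A_3A_4| = √((-9)² + (-40)²) = √1681 = 41
|A_4A_1| = √((28)² + (45)²) = √2809 = 53
Perimeter = 5 + 17 + 41 + 53 = 116.

116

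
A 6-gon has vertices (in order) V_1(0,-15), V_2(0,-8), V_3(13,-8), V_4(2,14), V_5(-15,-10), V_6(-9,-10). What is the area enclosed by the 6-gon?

Σ = (0) + (104) + (198) + (190) + (60) + (135) = 687
Area = |Σ|/2 = 343.5.

343.5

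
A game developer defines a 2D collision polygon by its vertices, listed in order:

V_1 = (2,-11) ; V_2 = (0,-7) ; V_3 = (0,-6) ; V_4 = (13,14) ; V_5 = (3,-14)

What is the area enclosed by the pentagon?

Apply Gauss's area formula: 2A = Σ (x_i·y_{i+1} − x_{i+1}·y_i), indices taken mod 5.
V_1→V_2: (2)(-7) − (0)(-11) = -14
V_2→V_3: (0)(-6) − (0)(-7) = 0
V_3→V_4: (0)(14) − (13)(-6) = 78
V_4→V_5: (13)(-14) − (3)(14) = -224
V_5→V_1: (3)(-11) − (2)(-14) = -5
Σ = -165
Area = |Σ|/2 = 82.5.

82.5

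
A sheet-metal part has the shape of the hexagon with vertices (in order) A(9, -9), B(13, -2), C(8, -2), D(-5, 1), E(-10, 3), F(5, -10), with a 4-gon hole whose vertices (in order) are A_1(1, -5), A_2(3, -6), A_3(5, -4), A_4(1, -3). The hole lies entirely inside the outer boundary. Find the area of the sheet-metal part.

Outer boundary:
Apply the shoelace formula: 2A = Σ (x_i·y_{i+1} − x_{i+1}·y_i), indices taken mod 6.
Cross-terms: 99, -10, -2, -5, 85, 45  ⇒  Σ = 212
Area = |Σ|/2 = 106.
Hole:
Apply the shoelace (surveyor's) formula: 2A = Σ (x_i·y_{i+1} − x_{i+1}·y_i), indices taken mod 4.
Σ = (9) + (18) + (-11) + (-2) = 14
Area = |Σ|/2 = 7.
Net area = 106 − 7 = 99.

99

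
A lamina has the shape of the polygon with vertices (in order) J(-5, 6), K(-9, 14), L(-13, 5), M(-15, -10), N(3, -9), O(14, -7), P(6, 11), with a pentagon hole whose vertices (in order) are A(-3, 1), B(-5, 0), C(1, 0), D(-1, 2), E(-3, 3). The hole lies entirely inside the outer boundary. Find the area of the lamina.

Outer boundary:
Σ = (-16) + (137) + (205) + (165) + (105) + (196) + (91) = 883
Area = |Σ|/2 = 441.5.
Hole:
Apply the shoelace formula: 2A = Σ (x_i·y_{i+1} − x_{i+1}·y_i), indices taken mod 5.
Cross-terms: 5, 0, 2, 3, 6  ⇒  Σ = 16
Area = |Σ|/2 = 8.
Net area = 441.5 − 8 = 433.5.

433.5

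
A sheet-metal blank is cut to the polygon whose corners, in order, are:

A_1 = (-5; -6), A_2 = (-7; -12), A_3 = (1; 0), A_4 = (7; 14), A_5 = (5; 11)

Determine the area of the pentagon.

38

Apply the surveyor's formula: 2A = Σ (x_i·y_{i+1} − x_{i+1}·y_i), indices taken mod 5.
Σ = (18) + (12) + (14) + (7) + (25) = 76
Area = |Σ|/2 = 38.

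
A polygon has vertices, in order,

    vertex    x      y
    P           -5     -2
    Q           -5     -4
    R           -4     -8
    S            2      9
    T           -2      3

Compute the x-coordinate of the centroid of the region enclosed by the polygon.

Apply the shoelace (surveyor's) formula. First the cross-terms c_i = x_i·y_{i+1} − x_{i+1}·y_i:
  10, 24, -20, 24, 19  ⇒  2A = 57, A = 28.5.
Then Σ (x_i + x_{i+1})·c_i = -409, so x̄ = -409 / (6·28.5) = -409/171.

-409/171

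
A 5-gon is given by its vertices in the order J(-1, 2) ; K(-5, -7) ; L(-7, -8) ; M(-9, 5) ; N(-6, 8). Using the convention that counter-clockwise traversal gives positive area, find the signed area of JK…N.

-72.5

Σ = (17) + (-9) + (-107) + (-42) + (-4) = -145
Signed area = Σ/2 = -72.5 (negative ⇒ clockwise traversal).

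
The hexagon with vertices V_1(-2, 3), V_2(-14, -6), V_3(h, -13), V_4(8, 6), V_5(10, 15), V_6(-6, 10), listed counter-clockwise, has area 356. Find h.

10

The doubled signed area Σ (x_i y_{i+1} − x_{i+1} y_i) is linear in h.
With h=0 it equals 592; the coefficient of h is 12 (from the two edges through V_3).
So 12·h + 592 = 2·356 = 712 ⇒ h = 10.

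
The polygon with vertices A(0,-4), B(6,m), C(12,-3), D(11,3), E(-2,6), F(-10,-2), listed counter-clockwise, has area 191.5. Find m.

The doubled signed area Σ (x_i y_{i+1} − x_{i+1} y_i) is linear in m.
With m=0 it equals 251; the coefficient of m is -12 (from the two edges through B).
So -12·m + 251 = 2·191.5 = 383 ⇒ m = -11.

-11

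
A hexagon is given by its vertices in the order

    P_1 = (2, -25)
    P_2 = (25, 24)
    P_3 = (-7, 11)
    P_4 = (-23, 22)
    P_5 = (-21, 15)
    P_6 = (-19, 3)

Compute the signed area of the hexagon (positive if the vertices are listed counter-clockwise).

Cross-terms: 673, 443, 99, 117, 222, 469  ⇒  Σ = 2023
Signed area = Σ/2 = 1011.5 (positive ⇒ counter-clockwise traversal).

1011.5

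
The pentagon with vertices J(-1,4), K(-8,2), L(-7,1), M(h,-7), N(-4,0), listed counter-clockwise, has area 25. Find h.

The doubled signed area Σ (x_i y_{i+1} − x_{i+1} y_i) is linear in h.
With h=0 it equals 41; the coefficient of h is -1 (from the two edges through M).
So -1·h + 41 = 2·25 = 50 ⇒ h = -9.

-9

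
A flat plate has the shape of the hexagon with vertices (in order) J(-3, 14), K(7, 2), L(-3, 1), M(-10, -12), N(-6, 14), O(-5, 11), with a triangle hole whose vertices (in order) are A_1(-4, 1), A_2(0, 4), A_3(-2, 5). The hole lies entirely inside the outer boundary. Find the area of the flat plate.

Outer boundary:
J→K: (-3)(2) − (7)(14) = -104
K→L: (7)(1) − (-3)(2) = 13
L→M: (-3)(-12) − (-10)(1) = 46
M→N: (-10)(14) − (-6)(-12) = -212
N→O: (-6)(11) − (-5)(14) = 4
O→J: (-5)(14) − (-3)(11) = -37
Σ = -290
Area = |Σ|/2 = 145.
Hole:
Apply Gauss's area formula: 2A = Σ (x_i·y_{i+1} − x_{i+1}·y_i), indices taken mod 3.
Σ = (-16) + (8) + (18) = 10
Area = |Σ|/2 = 5.
Net area = 145 − 5 = 140.

140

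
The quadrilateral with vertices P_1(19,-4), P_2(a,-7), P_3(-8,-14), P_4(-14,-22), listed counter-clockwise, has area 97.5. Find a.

The doubled signed area Σ (x_i y_{i+1} − x_{i+1} y_i) is linear in a.
With a=0 it equals 265; the coefficient of a is -10 (from the two edges through P_2).
So -10·a + 265 = 2·97.5 = 195 ⇒ a = 7.

7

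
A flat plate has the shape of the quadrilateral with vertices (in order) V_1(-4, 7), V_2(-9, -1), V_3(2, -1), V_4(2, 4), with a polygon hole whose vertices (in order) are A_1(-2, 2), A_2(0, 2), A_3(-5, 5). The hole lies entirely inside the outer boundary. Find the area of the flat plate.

56

Outer boundary:
Apply the shoelace formula: 2A = Σ (x_i·y_{i+1} − x_{i+1}·y_i), indices taken mod 4.
Σ = (67) + (11) + (10) + (30) = 118
Area = |Σ|/2 = 59.
Hole:
A_1→A_2: (-2)(2) − (0)(2) = -4
A_2→A_3: (0)(5) − (-5)(2) = 10
A_3→A_1: (-5)(2) − (-2)(5) = 0
Σ = 6
Area = |Σ|/2 = 3.
Net area = 59 − 3 = 56.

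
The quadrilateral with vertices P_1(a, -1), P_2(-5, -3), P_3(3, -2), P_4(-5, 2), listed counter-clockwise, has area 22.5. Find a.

-6

Write out the shoelace sum; only the two edges meeting at P_1 involve a:
2·Area = [((-5)·(-1) − a·2) + (a·(-3) − (-5)·(-1))] + 15
       = -5·a + 15 = 45
⇒ a = -6.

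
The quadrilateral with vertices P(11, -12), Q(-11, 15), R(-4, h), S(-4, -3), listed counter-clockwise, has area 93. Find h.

0

The doubled signed area Σ (x_i y_{i+1} − x_{i+1} y_i) is linear in h.
With h=0 it equals 186; the coefficient of h is -7 (from the two edges through R).
So -7·h + 186 = 2·93 = 186 ⇒ h = 0.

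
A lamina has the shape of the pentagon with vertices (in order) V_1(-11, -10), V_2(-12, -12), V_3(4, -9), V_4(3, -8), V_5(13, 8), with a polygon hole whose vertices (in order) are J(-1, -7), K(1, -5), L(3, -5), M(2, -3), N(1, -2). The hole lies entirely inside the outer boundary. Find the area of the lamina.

Outer boundary:
Cross-terms: 12, 156, -5, 128, -42  ⇒  Σ = 249
Area = |Σ|/2 = 124.5.
Hole:
Apply the surveyor's formula: 2A = Σ (x_i·y_{i+1} − x_{i+1}·y_i), indices taken mod 5.
Σ = (12) + (10) + (1) + (-1) + (-9) = 13
Area = |Σ|/2 = 6.5.
Net area = 124.5 − 6.5 = 118.

118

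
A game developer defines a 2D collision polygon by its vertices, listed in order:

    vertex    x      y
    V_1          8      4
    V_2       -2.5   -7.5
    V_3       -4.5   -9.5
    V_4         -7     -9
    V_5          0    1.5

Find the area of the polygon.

Apply the shoelace (surveyor's) formula: 2A = Σ (x_i·y_{i+1} − x_{i+1}·y_i), indices taken mod 5.
Σ = (-50) + (-10) + (-26) + (-10.5) + (-12) = -108.5
Area = |Σ|/2 = 54.25.

54.25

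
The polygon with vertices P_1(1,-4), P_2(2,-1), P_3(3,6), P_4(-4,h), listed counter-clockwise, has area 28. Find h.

The doubled signed area Σ (x_i y_{i+1} − x_{i+1} y_i) is linear in h.
With h=0 it equals 62; the coefficient of h is 2 (from the two edges through P_4).
So 2·h + 62 = 2·28 = 56 ⇒ h = -3.

-3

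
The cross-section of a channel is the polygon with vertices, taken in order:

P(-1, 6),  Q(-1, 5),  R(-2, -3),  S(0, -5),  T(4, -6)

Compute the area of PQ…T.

31

Apply the shoelace formula: 2A = Σ (x_i·y_{i+1} − x_{i+1}·y_i), indices taken mod 5.
Σ = (1) + (13) + (10) + (20) + (18) = 62
Area = |Σ|/2 = 31.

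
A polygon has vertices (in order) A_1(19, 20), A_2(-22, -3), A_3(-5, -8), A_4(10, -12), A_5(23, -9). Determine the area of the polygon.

750.5

Apply the shoelace (surveyor's) formula: 2A = Σ (x_i·y_{i+1} − x_{i+1}·y_i), indices taken mod 5.
A_1→A_2: (19)(-3) − (-22)(20) = 383
A_2→A_3: (-22)(-8) − (-5)(-3) = 161
A_3→A_4: (-5)(-12) − (10)(-8) = 140
A_4→A_5: (10)(-9) − (23)(-12) = 186
A_5→A_1: (23)(20) − (19)(-9) = 631
Σ = 1501
Area = |Σ|/2 = 750.5.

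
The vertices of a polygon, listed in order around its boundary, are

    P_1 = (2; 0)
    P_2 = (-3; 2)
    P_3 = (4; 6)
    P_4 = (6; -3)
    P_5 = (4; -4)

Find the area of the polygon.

37

Σ = (4) + (-26) + (-48) + (-12) + (8) = -74
Area = |Σ|/2 = 37.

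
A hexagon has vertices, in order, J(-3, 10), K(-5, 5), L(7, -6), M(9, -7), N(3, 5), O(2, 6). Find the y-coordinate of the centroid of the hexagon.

Apply Gauss's area formula. First the cross-terms c_i = x_i·y_{i+1} − x_{i+1}·y_i:
  35, -5, 5, 66, 8, 38  ⇒  2A = 147, A = 73.5.
Then Σ (y_i + y_{i+1})·c_i = 1029, so ȳ = 1029 / (6·73.5) = 7/3.

7/3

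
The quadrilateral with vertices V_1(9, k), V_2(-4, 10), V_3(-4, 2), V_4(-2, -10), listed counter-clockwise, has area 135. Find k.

7

The doubled signed area Σ (x_i y_{i+1} − x_{i+1} y_i) is linear in k.
With k=0 it equals 256; the coefficient of k is 2 (from the two edges through V_1).
So 2·k + 256 = 2·135 = 270 ⇒ k = 7.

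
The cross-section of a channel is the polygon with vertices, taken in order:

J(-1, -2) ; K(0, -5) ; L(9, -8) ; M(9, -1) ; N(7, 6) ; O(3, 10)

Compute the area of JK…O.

Apply the shoelace (surveyor's) formula: 2A = Σ (x_i·y_{i+1} − x_{i+1}·y_i), indices taken mod 6.
Σ = (5) + (45) + (63) + (61) + (52) + (4) = 230
Area = |Σ|/2 = 115.

115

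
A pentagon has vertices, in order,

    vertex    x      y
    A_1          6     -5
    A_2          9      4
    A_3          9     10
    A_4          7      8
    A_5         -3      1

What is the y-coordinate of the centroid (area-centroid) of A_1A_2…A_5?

322/165

Apply the shoelace formula. First the cross-terms c_i = x_i·y_{i+1} − x_{i+1}·y_i:
  69, 54, 2, 31, 9  ⇒  2A = 165, A = 82.5.
Then Σ (y_i + y_{i+1})·c_i = 966, so ȳ = 966 / (6·82.5) = 322/165.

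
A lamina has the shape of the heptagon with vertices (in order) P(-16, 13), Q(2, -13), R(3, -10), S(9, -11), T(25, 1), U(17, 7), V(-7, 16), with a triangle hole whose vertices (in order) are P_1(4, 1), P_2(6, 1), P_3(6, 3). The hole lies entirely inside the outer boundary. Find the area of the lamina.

591

Outer boundary:
Σ = (182) + (19) + (57) + (284) + (158) + (321) + (165) = 1186
Area = |Σ|/2 = 593.
Hole:
Apply the surveyor's formula: 2A = Σ (x_i·y_{i+1} − x_{i+1}·y_i), indices taken mod 3.
P_1→P_2: (4)(1) − (6)(1) = -2
P_2→P_3: (6)(3) − (6)(1) = 12
P_3→P_1: (6)(1) − (4)(3) = -6
Σ = 4
Area = |Σ|/2 = 2.
Net area = 593 − 2 = 591.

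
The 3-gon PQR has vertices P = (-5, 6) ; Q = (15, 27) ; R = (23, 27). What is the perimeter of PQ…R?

|PQ| = √((20)² + (21)²) = √841 = 29
|QR| = √((8)² + (0)²) = √64 = 8
|RP| = √((-28)² + (-21)²) = √1225 = 35
Perimeter = 29 + 8 + 35 = 72.

72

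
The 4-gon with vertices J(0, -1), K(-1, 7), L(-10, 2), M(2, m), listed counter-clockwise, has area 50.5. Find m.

-4

Write out the shoelace sum; only the two edges meeting at M involve m:
2·Area = [((-10)·m − 2·2) + (2·(-1) − 0·m)] + 67
       = -10·m + 61 = 101
⇒ m = -4.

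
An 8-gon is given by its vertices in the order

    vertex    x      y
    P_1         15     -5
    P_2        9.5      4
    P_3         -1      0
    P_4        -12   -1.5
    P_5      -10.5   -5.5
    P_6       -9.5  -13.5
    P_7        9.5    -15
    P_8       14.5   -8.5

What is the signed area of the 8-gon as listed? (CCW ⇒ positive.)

357.625

P_1→P_2: (15)(4) − (9.5)(-5) = 107.5
P_2→P_3: (9.5)(0) − (-1)(4) = 4
P_3→P_4: (-1)(-1.5) − (-12)(0) = 1.5
P_4→P_5: (-12)(-5.5) − (-10.5)(-1.5) = 50.25
P_5→P_6: (-10.5)(-13.5) − (-9.5)(-5.5) = 89.5
P_6→P_7: (-9.5)(-15) − (9.5)(-13.5) = 270.75
P_7→P_8: (9.5)(-8.5) − (14.5)(-15) = 136.75
P_8→P_1: (14.5)(-5) − (15)(-8.5) = 55
Σ = 715.25
Signed area = Σ/2 = 357.625 (positive ⇒ counter-clockwise traversal).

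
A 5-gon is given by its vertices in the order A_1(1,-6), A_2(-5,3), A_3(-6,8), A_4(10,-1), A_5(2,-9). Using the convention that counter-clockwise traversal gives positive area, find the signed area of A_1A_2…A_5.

Apply the shoelace formula: 2A = Σ (x_i·y_{i+1} − x_{i+1}·y_i), indices taken mod 5.
Cross-terms: -27, -22, -74, -88, -3  ⇒  Σ = -214
Signed area = Σ/2 = -107 (negative ⇒ clockwise traversal).

-107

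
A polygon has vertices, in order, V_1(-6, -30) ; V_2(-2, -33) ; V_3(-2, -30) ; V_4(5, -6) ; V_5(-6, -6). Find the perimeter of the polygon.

68

|V_1V_2| = √((4)² + (-3)²) = √25 = 5
|V_2V_3| = √((0)² + (3)²) = √9 = 3
|V_3V_4| = √((7)² + (24)²) = √625 = 25
|V_4V_5| = √((-11)² + (0)²) = √121 = 11
|V_5V_1| = √((0)² + (-24)²) = √576 = 24
Perimeter = 5 + 3 + 25 + 11 + 24 = 68.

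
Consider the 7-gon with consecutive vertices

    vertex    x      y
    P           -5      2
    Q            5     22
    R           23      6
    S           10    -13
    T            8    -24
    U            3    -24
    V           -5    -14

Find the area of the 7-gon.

726.5

Apply Gauss's area formula: 2A = Σ (x_i·y_{i+1} − x_{i+1}·y_i), indices taken mod 7.
P→Q: (-5)(22) − (5)(2) = -120
Q→R: (5)(6) − (23)(22) = -476
R→S: (23)(-13) − (10)(6) = -359
S→T: (10)(-24) − (8)(-13) = -136
T→U: (8)(-24) − (3)(-24) = -120
U→V: (3)(-14) − (-5)(-24) = -162
V→P: (-5)(2) − (-5)(-14) = -80
Σ = -1453
Area = |Σ|/2 = 726.5.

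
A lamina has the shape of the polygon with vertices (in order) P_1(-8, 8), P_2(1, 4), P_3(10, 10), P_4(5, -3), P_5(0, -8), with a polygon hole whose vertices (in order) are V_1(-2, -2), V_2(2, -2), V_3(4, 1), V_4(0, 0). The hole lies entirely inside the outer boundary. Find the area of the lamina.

Outer boundary:
Apply Gauss's area formula: 2A = Σ (x_i·y_{i+1} − x_{i+1}·y_i), indices taken mod 5.
Cross-terms: -40, -30, -80, -40, -64  ⇒  Σ = -254
Area = |Σ|/2 = 127.
Hole:
Apply Gauss's area formula: 2A = Σ (x_i·y_{i+1} − x_{i+1}·y_i), indices taken mod 4.
Cross-terms: 8, 10, 0, 0  ⇒  Σ = 18
Area = |Σ|/2 = 9.
Net area = 127 − 9 = 118.

118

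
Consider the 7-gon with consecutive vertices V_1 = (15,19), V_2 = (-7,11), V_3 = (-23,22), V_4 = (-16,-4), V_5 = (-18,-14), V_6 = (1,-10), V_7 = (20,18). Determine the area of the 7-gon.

757.5

Apply the shoelace formula: 2A = Σ (x_i·y_{i+1} − x_{i+1}·y_i), indices taken mod 7.
Σ = (298) + (99) + (444) + (152) + (194) + (218) + (110) = 1515
Area = |Σ|/2 = 757.5.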